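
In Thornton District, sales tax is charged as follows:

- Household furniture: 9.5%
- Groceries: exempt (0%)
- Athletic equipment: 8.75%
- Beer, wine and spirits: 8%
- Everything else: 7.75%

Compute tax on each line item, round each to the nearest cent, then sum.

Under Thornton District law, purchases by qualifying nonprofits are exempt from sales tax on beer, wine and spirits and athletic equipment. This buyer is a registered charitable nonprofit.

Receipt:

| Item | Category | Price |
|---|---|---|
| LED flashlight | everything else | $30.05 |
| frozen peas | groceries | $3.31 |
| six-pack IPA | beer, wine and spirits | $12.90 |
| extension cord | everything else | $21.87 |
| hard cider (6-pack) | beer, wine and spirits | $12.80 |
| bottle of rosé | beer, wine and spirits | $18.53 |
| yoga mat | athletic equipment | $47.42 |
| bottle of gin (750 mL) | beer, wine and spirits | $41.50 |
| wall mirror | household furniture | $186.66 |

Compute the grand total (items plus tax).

LED flashlight $30.05: everything else → 7.75% → $2.33
Frozen peas $3.31: groceries → 0% → $0.00
Six-pack IPA $12.90: beer, wine and spirits, buyer-exempt → 0% → $0.00
Extension cord $21.87: everything else → 7.75% → $1.69
Hard cider (6-pack) $12.80: beer, wine and spirits, buyer-exempt → 0% → $0.00
Bottle of rosé $18.53: beer, wine and spirits, buyer-exempt → 0% → $0.00
Yoga mat $47.42: athletic equipment, buyer-exempt → 0% → $0.00
Bottle of gin (750 mL) $41.50: beer, wine and spirits, buyer-exempt → 0% → $0.00
Wall mirror $186.66: household furniture → 9.5% → $17.73
Subtotal = $375.04; tax = $21.75; total due = $396.79

$396.79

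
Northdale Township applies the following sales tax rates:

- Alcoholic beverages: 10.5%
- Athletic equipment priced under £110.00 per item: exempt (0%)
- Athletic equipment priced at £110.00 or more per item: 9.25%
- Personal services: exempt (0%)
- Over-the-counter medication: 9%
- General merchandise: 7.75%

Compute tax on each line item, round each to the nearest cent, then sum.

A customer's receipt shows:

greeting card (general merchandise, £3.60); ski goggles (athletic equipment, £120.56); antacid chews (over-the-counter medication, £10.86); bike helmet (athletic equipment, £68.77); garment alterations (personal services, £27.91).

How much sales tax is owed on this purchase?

Greeting card £3.60: general merchandise → 7.75% → £0.28
Ski goggles £120.56: athletic equipment, £110.00 or more → 9.25% → £11.15
Antacid chews £10.86: over-the-counter medication → 9% → £0.98
Bike helmet £68.77: athletic equipment, under £110.00 → 0% → £0.00
Garment alterations £27.91: personal services → 0% → £0.00
Total tax = £0.28 + £11.15 + £0.98 = £12.41

£12.41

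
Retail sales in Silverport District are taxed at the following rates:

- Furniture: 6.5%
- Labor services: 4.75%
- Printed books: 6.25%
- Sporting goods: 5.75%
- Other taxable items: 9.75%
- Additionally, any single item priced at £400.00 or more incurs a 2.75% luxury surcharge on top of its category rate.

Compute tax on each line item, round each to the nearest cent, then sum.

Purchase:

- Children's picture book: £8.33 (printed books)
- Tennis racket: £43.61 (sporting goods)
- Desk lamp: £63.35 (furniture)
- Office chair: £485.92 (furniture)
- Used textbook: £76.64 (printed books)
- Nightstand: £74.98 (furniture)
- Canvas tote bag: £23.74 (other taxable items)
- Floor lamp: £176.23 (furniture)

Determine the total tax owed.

Children's picture book £8.33: printed books → 6.25% → £0.52
Tennis racket £43.61: sporting goods → 5.75% → £2.51
Desk lamp £63.35: furniture → 6.5% → £4.12
Office chair £485.92: furniture → 6.5% + 2.75% surcharge = 9.25% → £44.95
Used textbook £76.64: printed books → 6.25% → £4.79
Nightstand £74.98: furniture → 6.5% → £4.87
Canvas tote bag £23.74: other taxable items → 9.75% → £2.31
Floor lamp £176.23: furniture → 6.5% → £11.45
Total tax = £0.52 + £2.51 + £4.12 + £44.95 + £4.79 + £4.87 + £2.31 + £11.45 = £75.52

£75.52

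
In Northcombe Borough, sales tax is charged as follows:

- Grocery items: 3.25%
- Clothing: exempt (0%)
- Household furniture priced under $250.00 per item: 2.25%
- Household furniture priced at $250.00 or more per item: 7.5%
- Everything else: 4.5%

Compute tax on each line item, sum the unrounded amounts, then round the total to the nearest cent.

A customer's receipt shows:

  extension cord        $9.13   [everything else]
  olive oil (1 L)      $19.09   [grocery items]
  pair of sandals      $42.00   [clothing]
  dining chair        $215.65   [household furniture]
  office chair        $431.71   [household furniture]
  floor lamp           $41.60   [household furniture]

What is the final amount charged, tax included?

Extension cord $9.13: everything else → 4.5% → $0.41085
Olive oil (1 L) $19.09: grocery items → 3.25% → $0.620425
Pair of sandals $42.00: clothing → 0% → $0.00
Dining chair $215.65: household furniture, under $250.00 → 2.25% → $4.852125
Office chair $431.71: household furniture, $250.00 or more → 7.5% → $32.37825
Floor lamp $41.60: household furniture, under $250.00 → 2.25% → $0.936
Subtotal = $759.18; unrounded tax = $39.19765 → $39.20; total due = $798.38

$798.38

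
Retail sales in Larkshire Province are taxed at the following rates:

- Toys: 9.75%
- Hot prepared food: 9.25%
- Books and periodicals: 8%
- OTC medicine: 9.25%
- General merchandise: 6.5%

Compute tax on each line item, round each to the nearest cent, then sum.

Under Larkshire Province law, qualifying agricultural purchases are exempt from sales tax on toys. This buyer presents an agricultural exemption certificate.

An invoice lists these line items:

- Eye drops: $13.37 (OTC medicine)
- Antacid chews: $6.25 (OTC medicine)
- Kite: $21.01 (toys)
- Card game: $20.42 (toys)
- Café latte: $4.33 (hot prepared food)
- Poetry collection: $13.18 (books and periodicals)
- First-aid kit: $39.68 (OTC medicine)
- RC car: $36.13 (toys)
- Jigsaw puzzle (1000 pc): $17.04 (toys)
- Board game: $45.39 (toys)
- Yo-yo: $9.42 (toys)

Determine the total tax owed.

$6.94

Eye drops $13.37: OTC medicine → 9.25% → $1.24
Antacid chews $6.25: OTC medicine → 9.25% → $0.58
Kite $21.01: toys, buyer-exempt → 0% → $0.00
Card game $20.42: toys, buyer-exempt → 0% → $0.00
Café latte $4.33: hot prepared food → 9.25% → $0.40
Poetry collection $13.18: books and periodicals → 8% → $1.05
First-aid kit $39.68: OTC medicine → 9.25% → $3.67
RC car $36.13: toys, buyer-exempt → 0% → $0.00
Jigsaw puzzle (1000 pc) $17.04: toys, buyer-exempt → 0% → $0.00
Board game $45.39: toys, buyer-exempt → 0% → $0.00
Yo-yo $9.42: toys, buyer-exempt → 0% → $0.00
Total tax = $1.24 + $0.58 + $0.40 + $1.05 + $3.67 = $6.94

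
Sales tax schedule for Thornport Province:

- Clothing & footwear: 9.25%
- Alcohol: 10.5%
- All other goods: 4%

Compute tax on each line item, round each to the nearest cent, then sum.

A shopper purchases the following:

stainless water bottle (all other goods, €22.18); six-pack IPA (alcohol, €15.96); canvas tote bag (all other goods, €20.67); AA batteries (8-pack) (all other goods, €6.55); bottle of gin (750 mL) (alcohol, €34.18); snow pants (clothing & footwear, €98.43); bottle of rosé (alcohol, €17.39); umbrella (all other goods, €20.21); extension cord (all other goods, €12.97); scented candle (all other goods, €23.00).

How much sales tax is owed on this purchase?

€20.43

Stainless water bottle €22.18: all other goods → 4% → €0.89
Six-pack IPA €15.96: alcohol → 10.5% → €1.68
Canvas tote bag €20.67: all other goods → 4% → €0.83
AA batteries (8-pack) €6.55: all other goods → 4% → €0.26
Bottle of gin (750 mL) €34.18: alcohol → 10.5% → €3.59
Snow pants €98.43: clothing & footwear → 9.25% → €9.10
Bottle of rosé €17.39: alcohol → 10.5% → €1.83
Umbrella €20.21: all other goods → 4% → €0.81
Extension cord €12.97: all other goods → 4% → €0.52
Scented candle €23.00: all other goods → 4% → €0.92
Total tax = €0.89 + €1.68 + €0.83 + €0.26 + €3.59 + €9.10 + €1.83 + €0.81 + €0.52 + €0.92 = €20.43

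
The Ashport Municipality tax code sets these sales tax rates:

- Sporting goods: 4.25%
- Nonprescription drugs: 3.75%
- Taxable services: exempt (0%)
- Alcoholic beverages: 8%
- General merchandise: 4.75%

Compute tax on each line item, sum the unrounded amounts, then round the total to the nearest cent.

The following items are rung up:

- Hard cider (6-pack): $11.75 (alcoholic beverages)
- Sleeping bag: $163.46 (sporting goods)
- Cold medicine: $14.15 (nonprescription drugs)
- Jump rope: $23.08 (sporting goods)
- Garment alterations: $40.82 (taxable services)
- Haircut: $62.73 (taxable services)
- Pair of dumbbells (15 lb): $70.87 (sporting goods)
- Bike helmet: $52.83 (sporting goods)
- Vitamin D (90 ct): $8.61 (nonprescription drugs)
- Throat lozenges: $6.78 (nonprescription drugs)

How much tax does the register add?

Hard cider (6-pack) $11.75: alcoholic beverages → 8% → $0.94
Sleeping bag $163.46: sporting goods → 4.25% → $6.94705
Cold medicine $14.15: nonprescription drugs → 3.75% → $0.530625
Jump rope $23.08: sporting goods → 4.25% → $0.9809
Garment alterations $40.82: taxable services → 0% → $0.00
Haircut $62.73: taxable services → 0% → $0.00
Pair of dumbbells (15 lb) $70.87: sporting goods → 4.25% → $3.011975
Bike helmet $52.83: sporting goods → 4.25% → $2.245275
Vitamin D (90 ct) $8.61: nonprescription drugs → 3.75% → $0.322875
Throat lozenges $6.78: nonprescription drugs → 3.75% → $0.25425
Unrounded tax sum = $15.23295 → $15.23

$15.23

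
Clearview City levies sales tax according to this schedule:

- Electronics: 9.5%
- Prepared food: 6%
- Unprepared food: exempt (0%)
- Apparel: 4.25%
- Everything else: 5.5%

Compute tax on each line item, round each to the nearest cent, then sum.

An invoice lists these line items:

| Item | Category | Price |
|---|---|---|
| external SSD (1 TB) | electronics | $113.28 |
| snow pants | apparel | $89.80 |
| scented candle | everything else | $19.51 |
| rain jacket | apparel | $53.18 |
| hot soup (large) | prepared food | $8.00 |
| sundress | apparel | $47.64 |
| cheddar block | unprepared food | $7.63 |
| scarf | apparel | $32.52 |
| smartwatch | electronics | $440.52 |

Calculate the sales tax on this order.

$63.64

External SSD (1 TB) $113.28: electronics → 9.5% → $10.76
Snow pants $89.80: apparel → 4.25% → $3.82
Scented candle $19.51: everything else → 5.5% → $1.07
Rain jacket $53.18: apparel → 4.25% → $2.26
Hot soup (large) $8.00: prepared food → 6% → $0.48
Sundress $47.64: apparel → 4.25% → $2.02
Cheddar block $7.63: unprepared food → 0% → $0.00
Scarf $32.52: apparel → 4.25% → $1.38
Smartwatch $440.52: electronics → 9.5% → $41.85
Total tax = $10.76 + $3.82 + $1.07 + $2.26 + $0.48 + $2.02 + $1.38 + $41.85 = $63.64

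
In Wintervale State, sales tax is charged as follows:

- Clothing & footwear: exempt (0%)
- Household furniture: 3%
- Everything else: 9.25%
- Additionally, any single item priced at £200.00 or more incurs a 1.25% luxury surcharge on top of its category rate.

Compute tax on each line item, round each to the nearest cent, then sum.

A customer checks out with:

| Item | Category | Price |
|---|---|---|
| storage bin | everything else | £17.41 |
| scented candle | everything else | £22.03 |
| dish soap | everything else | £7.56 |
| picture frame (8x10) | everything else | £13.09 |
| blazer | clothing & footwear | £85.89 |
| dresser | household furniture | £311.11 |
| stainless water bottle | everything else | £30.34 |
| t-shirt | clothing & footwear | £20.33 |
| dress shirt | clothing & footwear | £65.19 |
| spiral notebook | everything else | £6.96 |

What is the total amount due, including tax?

£602.14

Storage bin £17.41: everything else → 9.25% → £1.61
Scented candle £22.03: everything else → 9.25% → £2.04
Dish soap £7.56: everything else → 9.25% → £0.70
Picture frame (8x10) £13.09: everything else → 9.25% → £1.21
Blazer £85.89: clothing & footwear → 0% → £0.00
Dresser £311.11: household furniture → 3% + 1.25% surcharge = 4.25% → £13.22
Stainless water bottle £30.34: everything else → 9.25% → £2.81
T-shirt £20.33: clothing & footwear → 0% → £0.00
Dress shirt £65.19: clothing & footwear → 0% → £0.00
Spiral notebook £6.96: everything else → 9.25% → £0.64
Subtotal = £579.91; tax = £22.23; total due = £602.14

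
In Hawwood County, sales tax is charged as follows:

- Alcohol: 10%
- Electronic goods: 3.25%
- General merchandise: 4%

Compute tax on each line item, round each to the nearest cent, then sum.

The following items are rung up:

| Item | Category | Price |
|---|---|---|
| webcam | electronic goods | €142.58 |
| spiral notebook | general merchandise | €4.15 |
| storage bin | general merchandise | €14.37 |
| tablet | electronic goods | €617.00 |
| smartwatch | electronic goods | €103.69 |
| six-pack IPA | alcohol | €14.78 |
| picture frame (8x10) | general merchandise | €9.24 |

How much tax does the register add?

€30.64

Webcam €142.58: electronic goods → 3.25% → €4.63
Spiral notebook €4.15: general merchandise → 4% → €0.17
Storage bin €14.37: general merchandise → 4% → €0.57
Tablet €617.00: electronic goods → 3.25% → €20.05
Smartwatch €103.69: electronic goods → 3.25% → €3.37
Six-pack IPA €14.78: alcohol → 10% → €1.48
Picture frame (8x10) €9.24: general merchandise → 4% → €0.37
Total tax = €4.63 + €0.17 + €0.57 + €20.05 + €3.37 + €1.48 + €0.37 = €30.64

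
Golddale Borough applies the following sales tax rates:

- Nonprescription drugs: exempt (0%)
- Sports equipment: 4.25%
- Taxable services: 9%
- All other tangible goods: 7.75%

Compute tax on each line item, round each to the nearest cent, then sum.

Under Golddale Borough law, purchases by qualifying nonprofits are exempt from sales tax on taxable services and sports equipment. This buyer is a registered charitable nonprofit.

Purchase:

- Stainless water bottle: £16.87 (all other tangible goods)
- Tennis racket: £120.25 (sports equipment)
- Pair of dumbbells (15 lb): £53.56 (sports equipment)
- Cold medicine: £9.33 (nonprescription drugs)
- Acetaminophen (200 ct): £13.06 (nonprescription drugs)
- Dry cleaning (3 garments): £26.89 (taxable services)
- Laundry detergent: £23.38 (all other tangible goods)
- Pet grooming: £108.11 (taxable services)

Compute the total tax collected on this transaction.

Stainless water bottle £16.87: all other tangible goods → 7.75% → £1.31
Tennis racket £120.25: sports equipment, buyer-exempt → 0% → £0.00
Pair of dumbbells (15 lb) £53.56: sports equipment, buyer-exempt → 0% → £0.00
Cold medicine £9.33: nonprescription drugs → 0% → £0.00
Acetaminophen (200 ct) £13.06: nonprescription drugs → 0% → £0.00
Dry cleaning (3 garments) £26.89: taxable services, buyer-exempt → 0% → £0.00
Laundry detergent £23.38: all other tangible goods → 7.75% → £1.81
Pet grooming £108.11: taxable services, buyer-exempt → 0% → £0.00
Total tax = £1.31 + £1.81 = £3.12

£3.12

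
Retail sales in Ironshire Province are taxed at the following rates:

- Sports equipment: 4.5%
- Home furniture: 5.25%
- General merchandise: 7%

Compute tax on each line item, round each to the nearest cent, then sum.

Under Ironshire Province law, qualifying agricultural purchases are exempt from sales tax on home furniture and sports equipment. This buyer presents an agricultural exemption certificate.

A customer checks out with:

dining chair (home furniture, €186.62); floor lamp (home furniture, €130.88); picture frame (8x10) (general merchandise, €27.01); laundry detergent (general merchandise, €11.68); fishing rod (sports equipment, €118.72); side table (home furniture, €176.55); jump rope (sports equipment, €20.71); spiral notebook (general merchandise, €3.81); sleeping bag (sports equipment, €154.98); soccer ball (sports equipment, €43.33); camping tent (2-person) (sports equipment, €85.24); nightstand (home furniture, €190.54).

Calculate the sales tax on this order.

Dining chair €186.62: home furniture, buyer-exempt → 0% → €0.00
Floor lamp €130.88: home furniture, buyer-exempt → 0% → €0.00
Picture frame (8x10) €27.01: general merchandise → 7% → €1.89
Laundry detergent €11.68: general merchandise → 7% → €0.82
Fishing rod €118.72: sports equipment, buyer-exempt → 0% → €0.00
Side table €176.55: home furniture, buyer-exempt → 0% → €0.00
Jump rope €20.71: sports equipment, buyer-exempt → 0% → €0.00
Spiral notebook €3.81: general merchandise → 7% → €0.27
Sleeping bag €154.98: sports equipment, buyer-exempt → 0% → €0.00
Soccer ball €43.33: sports equipment, buyer-exempt → 0% → €0.00
Camping tent (2-person) €85.24: sports equipment, buyer-exempt → 0% → €0.00
Nightstand €190.54: home furniture, buyer-exempt → 0% → €0.00
Total tax = €1.89 + €0.82 + €0.27 = €2.98

€2.98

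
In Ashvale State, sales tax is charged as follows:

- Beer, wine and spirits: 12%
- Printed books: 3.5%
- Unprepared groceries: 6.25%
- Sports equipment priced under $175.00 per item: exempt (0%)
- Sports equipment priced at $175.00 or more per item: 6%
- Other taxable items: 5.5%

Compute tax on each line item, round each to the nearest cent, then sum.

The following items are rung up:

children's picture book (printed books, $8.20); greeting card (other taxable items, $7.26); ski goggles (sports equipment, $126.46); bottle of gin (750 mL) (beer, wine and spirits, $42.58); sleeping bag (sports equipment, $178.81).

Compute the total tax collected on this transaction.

Children's picture book $8.20: printed books → 3.5% → $0.29
Greeting card $7.26: other taxable items → 5.5% → $0.40
Ski goggles $126.46: sports equipment, under $175.00 → 0% → $0.00
Bottle of gin (750 mL) $42.58: beer, wine and spirits → 12% → $5.11
Sleeping bag $178.81: sports equipment, $175.00 or more → 6% → $10.73
Total tax = $0.29 + $0.40 + $5.11 + $10.73 = $16.53

$16.53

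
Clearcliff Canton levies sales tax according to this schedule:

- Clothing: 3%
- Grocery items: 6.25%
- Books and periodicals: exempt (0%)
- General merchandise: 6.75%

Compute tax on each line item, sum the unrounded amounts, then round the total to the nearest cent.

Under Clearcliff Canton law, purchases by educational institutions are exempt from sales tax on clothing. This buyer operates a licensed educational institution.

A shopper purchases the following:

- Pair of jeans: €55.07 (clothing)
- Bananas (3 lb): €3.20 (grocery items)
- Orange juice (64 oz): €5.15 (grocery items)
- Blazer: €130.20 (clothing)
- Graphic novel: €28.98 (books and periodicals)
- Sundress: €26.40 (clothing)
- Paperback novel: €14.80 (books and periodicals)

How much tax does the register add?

€0.52

Pair of jeans €55.07: clothing, buyer-exempt → 0% → €0.00
Bananas (3 lb) €3.20: grocery items → 6.25% → €0.20
Orange juice (64 oz) €5.15: grocery items → 6.25% → €0.321875
Blazer €130.20: clothing, buyer-exempt → 0% → €0.00
Graphic novel €28.98: books and periodicals → 0% → €0.00
Sundress €26.40: clothing, buyer-exempt → 0% → €0.00
Paperback novel €14.80: books and periodicals → 0% → €0.00
Unrounded tax sum = €0.521875 → €0.52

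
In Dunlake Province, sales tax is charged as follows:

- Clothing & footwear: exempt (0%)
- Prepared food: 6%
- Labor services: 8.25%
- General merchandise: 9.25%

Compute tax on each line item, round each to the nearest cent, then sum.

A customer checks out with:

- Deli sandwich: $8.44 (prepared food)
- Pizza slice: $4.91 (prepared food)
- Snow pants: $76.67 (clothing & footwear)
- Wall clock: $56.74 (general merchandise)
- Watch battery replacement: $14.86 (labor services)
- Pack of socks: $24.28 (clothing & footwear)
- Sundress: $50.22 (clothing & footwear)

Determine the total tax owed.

$7.28

Deli sandwich $8.44: prepared food → 6% → $0.51
Pizza slice $4.91: prepared food → 6% → $0.29
Snow pants $76.67: clothing & footwear → 0% → $0.00
Wall clock $56.74: general merchandise → 9.25% → $5.25
Watch battery replacement $14.86: labor services → 8.25% → $1.23
Pack of socks $24.28: clothing & footwear → 0% → $0.00
Sundress $50.22: clothing & footwear → 0% → $0.00
Total tax = $0.51 + $0.29 + $5.25 + $1.23 = $7.28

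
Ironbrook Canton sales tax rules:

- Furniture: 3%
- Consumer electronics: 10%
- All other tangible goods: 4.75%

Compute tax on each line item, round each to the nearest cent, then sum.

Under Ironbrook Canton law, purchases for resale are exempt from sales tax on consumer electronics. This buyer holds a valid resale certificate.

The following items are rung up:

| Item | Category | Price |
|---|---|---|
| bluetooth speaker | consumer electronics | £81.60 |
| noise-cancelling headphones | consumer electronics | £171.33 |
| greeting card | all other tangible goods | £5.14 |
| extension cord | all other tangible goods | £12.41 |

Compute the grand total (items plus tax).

£271.31

Bluetooth speaker £81.60: consumer electronics, buyer-exempt → 0% → £0.00
Noise-cancelling headphones £171.33: consumer electronics, buyer-exempt → 0% → £0.00
Greeting card £5.14: all other tangible goods → 4.75% → £0.24
Extension cord £12.41: all other tangible goods → 4.75% → £0.59
Subtotal = £270.48; tax = £0.83; total due = £271.31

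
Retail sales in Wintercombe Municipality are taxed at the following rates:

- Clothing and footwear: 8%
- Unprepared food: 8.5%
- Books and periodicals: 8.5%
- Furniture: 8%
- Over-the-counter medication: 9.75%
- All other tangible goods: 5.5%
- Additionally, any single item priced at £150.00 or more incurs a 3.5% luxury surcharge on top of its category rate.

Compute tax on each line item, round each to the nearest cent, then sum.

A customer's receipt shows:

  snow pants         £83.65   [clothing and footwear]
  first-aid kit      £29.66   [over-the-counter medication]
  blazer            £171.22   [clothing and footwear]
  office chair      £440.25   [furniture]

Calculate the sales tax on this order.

£79.90

Snow pants £83.65: clothing and footwear → 8% → £6.69
First-aid kit £29.66: over-the-counter medication → 9.75% → £2.89
Blazer £171.22: clothing and footwear → 8% + 3.5% surcharge = 11.5% → £19.69
Office chair £440.25: furniture → 8% + 3.5% surcharge = 11.5% → £50.63
Total tax = £6.69 + £2.89 + £19.69 + £50.63 = £79.90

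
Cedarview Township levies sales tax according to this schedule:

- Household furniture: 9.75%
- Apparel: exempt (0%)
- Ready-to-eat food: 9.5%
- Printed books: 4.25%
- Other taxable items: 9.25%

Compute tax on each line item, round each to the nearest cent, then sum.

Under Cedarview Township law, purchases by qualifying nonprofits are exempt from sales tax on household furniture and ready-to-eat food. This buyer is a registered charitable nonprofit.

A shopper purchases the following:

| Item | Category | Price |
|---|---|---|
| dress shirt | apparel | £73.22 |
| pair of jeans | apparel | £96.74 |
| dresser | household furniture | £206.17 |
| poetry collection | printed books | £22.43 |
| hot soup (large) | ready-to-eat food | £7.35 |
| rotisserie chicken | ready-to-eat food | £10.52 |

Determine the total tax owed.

Dress shirt £73.22: apparel → 0% → £0.00
Pair of jeans £96.74: apparel → 0% → £0.00
Dresser £206.17: household furniture, buyer-exempt → 0% → £0.00
Poetry collection £22.43: printed books → 4.25% → £0.95
Hot soup (large) £7.35: ready-to-eat food, buyer-exempt → 0% → £0.00
Rotisserie chicken £10.52: ready-to-eat food, buyer-exempt → 0% → £0.00
Total tax = £0.95

£0.95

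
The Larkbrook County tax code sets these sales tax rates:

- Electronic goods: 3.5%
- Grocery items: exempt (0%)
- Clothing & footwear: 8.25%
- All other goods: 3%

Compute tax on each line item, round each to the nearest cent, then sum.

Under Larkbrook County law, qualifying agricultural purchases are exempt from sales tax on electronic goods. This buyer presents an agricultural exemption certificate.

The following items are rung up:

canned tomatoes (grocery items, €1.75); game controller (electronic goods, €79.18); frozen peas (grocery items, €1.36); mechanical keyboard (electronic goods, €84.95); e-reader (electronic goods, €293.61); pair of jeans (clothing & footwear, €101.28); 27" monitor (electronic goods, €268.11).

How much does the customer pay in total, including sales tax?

€838.60

Canned tomatoes €1.75: grocery items → 0% → €0.00
Game controller €79.18: electronic goods, buyer-exempt → 0% → €0.00
Frozen peas €1.36: grocery items → 0% → €0.00
Mechanical keyboard €84.95: electronic goods, buyer-exempt → 0% → €0.00
E-reader €293.61: electronic goods, buyer-exempt → 0% → €0.00
Pair of jeans €101.28: clothing & footwear → 8.25% → €8.36
27" monitor €268.11: electronic goods, buyer-exempt → 0% → €0.00
Subtotal = €830.24; tax = €8.36; total due = €838.60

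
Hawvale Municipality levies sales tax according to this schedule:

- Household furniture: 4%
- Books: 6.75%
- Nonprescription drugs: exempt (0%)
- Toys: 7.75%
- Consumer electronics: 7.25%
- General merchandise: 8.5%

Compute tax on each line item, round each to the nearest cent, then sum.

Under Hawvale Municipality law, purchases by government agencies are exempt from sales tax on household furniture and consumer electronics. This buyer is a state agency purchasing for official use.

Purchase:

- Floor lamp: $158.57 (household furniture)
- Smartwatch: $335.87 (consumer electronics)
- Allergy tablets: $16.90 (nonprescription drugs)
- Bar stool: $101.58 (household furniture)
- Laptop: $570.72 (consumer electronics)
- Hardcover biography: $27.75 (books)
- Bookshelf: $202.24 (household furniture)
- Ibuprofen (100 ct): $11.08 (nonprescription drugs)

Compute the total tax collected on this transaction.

Floor lamp $158.57: household furniture, buyer-exempt → 0% → $0.00
Smartwatch $335.87: consumer electronics, buyer-exempt → 0% → $0.00
Allergy tablets $16.90: nonprescription drugs → 0% → $0.00
Bar stool $101.58: household furniture, buyer-exempt → 0% → $0.00
Laptop $570.72: consumer electronics, buyer-exempt → 0% → $0.00
Hardcover biography $27.75: books → 6.75% → $1.87
Bookshelf $202.24: household furniture, buyer-exempt → 0% → $0.00
Ibuprofen (100 ct) $11.08: nonprescription drugs → 0% → $0.00
Total tax = $1.87

$1.87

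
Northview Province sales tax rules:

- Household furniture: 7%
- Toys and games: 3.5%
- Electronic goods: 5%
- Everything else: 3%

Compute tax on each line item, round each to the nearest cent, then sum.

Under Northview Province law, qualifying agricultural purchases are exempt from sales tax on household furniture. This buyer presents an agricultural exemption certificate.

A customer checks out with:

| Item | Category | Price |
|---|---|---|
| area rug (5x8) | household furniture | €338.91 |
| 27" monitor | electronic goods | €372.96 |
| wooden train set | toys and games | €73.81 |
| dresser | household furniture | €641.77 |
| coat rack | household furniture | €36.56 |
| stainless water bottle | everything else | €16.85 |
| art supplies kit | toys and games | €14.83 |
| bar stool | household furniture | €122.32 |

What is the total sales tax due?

Area rug (5x8) €338.91: household furniture, buyer-exempt → 0% → €0.00
27" monitor €372.96: electronic goods → 5% → €18.65
Wooden train set €73.81: toys and games → 3.5% → €2.58
Dresser €641.77: household furniture, buyer-exempt → 0% → €0.00
Coat rack €36.56: household furniture, buyer-exempt → 0% → €0.00
Stainless water bottle €16.85: everything else → 3% → €0.51
Art supplies kit €14.83: toys and games → 3.5% → €0.52
Bar stool €122.32: household furniture, buyer-exempt → 0% → €0.00
Total tax = €18.65 + €2.58 + €0.51 + €0.52 = €22.26

€22.26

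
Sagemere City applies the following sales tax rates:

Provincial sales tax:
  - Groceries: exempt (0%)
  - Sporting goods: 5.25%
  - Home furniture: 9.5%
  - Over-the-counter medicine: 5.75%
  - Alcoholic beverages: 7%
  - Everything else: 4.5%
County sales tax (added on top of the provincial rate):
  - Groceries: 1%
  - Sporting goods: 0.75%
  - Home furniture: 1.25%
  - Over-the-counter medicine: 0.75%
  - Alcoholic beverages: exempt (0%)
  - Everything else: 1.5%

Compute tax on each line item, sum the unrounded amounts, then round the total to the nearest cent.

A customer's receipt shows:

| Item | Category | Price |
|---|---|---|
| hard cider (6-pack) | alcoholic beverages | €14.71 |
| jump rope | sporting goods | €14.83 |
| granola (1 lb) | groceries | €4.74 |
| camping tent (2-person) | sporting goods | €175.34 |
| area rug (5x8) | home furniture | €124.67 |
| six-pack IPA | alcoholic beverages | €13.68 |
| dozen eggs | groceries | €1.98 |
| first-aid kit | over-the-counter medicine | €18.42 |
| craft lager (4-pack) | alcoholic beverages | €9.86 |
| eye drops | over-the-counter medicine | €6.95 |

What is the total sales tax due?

€29.21

Hard cider (6-pack) €14.71: alcoholic beverages → 7% + 0% county = 7% → €1.0297
Jump rope €14.83: sporting goods → 5.25% + 0.75% county = 6% → €0.8898
Granola (1 lb) €4.74: groceries → 0% + 1% county = 1% → €0.0474
Camping tent (2-person) €175.34: sporting goods → 5.25% + 0.75% county = 6% → €10.5204
Area rug (5x8) €124.67: home furniture → 9.5% + 1.25% county = 10.75% → €13.402025
Six-pack IPA €13.68: alcoholic beverages → 7% + 0% county = 7% → €0.9576
Dozen eggs €1.98: groceries → 0% + 1% county = 1% → €0.0198
First-aid kit €18.42: over-the-counter medicine → 5.75% + 0.75% county = 6.5% → €1.1973
Craft lager (4-pack) €9.86: alcoholic beverages → 7% + 0% county = 7% → €0.6902
Eye drops €6.95: over-the-counter medicine → 5.75% + 0.75% county = 6.5% → €0.45175
Unrounded tax sum = €29.205975 → €29.21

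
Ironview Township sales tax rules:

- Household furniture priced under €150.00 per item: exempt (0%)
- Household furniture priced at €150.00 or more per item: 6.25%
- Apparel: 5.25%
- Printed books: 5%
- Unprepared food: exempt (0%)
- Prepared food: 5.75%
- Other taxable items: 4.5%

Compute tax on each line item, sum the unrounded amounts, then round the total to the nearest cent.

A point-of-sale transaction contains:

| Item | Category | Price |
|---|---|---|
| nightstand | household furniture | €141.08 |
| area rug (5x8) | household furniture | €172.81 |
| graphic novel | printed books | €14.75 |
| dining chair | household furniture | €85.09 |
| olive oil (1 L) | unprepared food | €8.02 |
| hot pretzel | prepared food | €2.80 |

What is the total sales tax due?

€11.70

Nightstand €141.08: household furniture, under €150.00 → 0% → €0.00
Area rug (5x8) €172.81: household furniture, €150.00 or more → 6.25% → €10.800625
Graphic novel €14.75: printed books → 5% → €0.7375
Dining chair €85.09: household furniture, under €150.00 → 0% → €0.00
Olive oil (1 L) €8.02: unprepared food → 0% → €0.00
Hot pretzel €2.80: prepared food → 5.75% → €0.161
Unrounded tax sum = €11.699125 → €11.70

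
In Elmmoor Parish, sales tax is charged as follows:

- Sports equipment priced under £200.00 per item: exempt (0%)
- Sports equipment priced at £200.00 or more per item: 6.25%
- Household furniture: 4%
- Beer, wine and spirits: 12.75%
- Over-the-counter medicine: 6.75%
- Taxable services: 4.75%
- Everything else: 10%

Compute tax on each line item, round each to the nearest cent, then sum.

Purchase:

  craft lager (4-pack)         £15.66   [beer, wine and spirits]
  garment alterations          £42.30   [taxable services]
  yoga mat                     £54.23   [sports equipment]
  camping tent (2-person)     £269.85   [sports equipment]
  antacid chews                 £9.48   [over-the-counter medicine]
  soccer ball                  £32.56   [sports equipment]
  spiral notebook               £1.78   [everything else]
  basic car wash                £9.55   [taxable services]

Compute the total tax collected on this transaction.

£22.15

Craft lager (4-pack) £15.66: beer, wine and spirits → 12.75% → £2.00
Garment alterations £42.30: taxable services → 4.75% → £2.01
Yoga mat £54.23: sports equipment, under £200.00 → 0% → £0.00
Camping tent (2-person) £269.85: sports equipment, £200.00 or more → 6.25% → £16.87
Antacid chews £9.48: over-the-counter medicine → 6.75% → £0.64
Soccer ball £32.56: sports equipment, under £200.00 → 0% → £0.00
Spiral notebook £1.78: everything else → 10% → £0.18
Basic car wash £9.55: taxable services → 4.75% → £0.45
Total tax = £2.00 + £2.01 + £16.87 + £0.64 + £0.18 + £0.45 = £22.15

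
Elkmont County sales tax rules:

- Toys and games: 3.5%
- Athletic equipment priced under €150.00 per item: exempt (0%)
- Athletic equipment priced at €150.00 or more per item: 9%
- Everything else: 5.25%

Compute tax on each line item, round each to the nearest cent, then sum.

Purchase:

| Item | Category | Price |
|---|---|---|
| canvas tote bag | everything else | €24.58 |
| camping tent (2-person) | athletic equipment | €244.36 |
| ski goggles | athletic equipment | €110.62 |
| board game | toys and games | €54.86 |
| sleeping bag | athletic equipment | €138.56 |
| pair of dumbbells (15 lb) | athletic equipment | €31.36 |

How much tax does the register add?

€25.20

Canvas tote bag €24.58: everything else → 5.25% → €1.29
Camping tent (2-person) €244.36: athletic equipment, €150.00 or more → 9% → €21.99
Ski goggles €110.62: athletic equipment, under €150.00 → 0% → €0.00
Board game €54.86: toys and games → 3.5% → €1.92
Sleeping bag €138.56: athletic equipment, under €150.00 → 0% → €0.00
Pair of dumbbells (15 lb) €31.36: athletic equipment, under €150.00 → 0% → €0.00
Total tax = €1.29 + €21.99 + €1.92 = €25.20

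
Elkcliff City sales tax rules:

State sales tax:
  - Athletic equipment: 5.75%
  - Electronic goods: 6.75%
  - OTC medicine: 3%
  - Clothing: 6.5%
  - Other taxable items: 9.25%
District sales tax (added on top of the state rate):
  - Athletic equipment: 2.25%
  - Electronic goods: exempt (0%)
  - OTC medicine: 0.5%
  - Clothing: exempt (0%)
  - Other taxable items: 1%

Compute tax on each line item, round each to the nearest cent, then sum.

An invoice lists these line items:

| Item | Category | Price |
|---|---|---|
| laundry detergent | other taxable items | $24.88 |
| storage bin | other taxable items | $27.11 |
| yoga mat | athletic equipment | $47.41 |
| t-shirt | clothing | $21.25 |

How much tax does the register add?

$10.50

Laundry detergent $24.88: other taxable items → 9.25% + 1% district = 10.25% → $2.55
Storage bin $27.11: other taxable items → 9.25% + 1% district = 10.25% → $2.78
Yoga mat $47.41: athletic equipment → 5.75% + 2.25% district = 8% → $3.79
T-shirt $21.25: clothing → 6.5% + 0% district = 6.5% → $1.38
Total tax = $2.55 + $2.78 + $3.79 + $1.38 = $10.50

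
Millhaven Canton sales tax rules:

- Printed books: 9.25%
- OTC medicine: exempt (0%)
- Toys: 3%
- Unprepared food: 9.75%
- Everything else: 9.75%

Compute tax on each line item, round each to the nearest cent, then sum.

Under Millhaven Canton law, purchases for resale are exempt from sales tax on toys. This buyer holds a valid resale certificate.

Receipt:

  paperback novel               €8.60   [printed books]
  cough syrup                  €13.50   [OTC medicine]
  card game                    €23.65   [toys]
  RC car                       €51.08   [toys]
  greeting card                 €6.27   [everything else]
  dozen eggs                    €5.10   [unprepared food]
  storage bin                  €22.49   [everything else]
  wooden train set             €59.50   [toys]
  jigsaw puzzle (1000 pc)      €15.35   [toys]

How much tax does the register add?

€4.10

Paperback novel €8.60: printed books → 9.25% → €0.80
Cough syrup €13.50: OTC medicine → 0% → €0.00
Card game €23.65: toys, buyer-exempt → 0% → €0.00
RC car €51.08: toys, buyer-exempt → 0% → €0.00
Greeting card €6.27: everything else → 9.75% → €0.61
Dozen eggs €5.10: unprepared food → 9.75% → €0.50
Storage bin €22.49: everything else → 9.75% → €2.19
Wooden train set €59.50: toys, buyer-exempt → 0% → €0.00
Jigsaw puzzle (1000 pc) €15.35: toys, buyer-exempt → 0% → €0.00
Total tax = €0.80 + €0.61 + €0.50 + €2.19 = €4.10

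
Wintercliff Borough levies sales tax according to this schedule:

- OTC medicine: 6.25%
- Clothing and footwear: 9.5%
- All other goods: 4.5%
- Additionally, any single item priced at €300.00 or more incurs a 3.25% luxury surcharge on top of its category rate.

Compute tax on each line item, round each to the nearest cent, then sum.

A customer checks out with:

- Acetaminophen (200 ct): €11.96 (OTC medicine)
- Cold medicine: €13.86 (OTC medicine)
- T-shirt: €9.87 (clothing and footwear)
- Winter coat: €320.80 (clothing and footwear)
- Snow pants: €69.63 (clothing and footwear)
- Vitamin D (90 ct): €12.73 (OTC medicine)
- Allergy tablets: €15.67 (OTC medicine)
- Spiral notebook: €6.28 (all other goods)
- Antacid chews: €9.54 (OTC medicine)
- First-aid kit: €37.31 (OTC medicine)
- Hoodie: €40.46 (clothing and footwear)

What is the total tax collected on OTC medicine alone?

Acetaminophen (200 ct) €11.96: OTC medicine → 6.25% → €0.75
Cold medicine €13.86: OTC medicine → 6.25% → €0.87
Vitamin D (90 ct) €12.73: OTC medicine → 6.25% → €0.80
Allergy tablets €15.67: OTC medicine → 6.25% → €0.98
Antacid chews €9.54: OTC medicine → 6.25% → €0.60
First-aid kit €37.31: OTC medicine → 6.25% → €2.33
Tax on OTC medicine = €0.75 + €0.87 + €0.80 + €0.98 + €0.60 + €2.33 = €6.33

€6.33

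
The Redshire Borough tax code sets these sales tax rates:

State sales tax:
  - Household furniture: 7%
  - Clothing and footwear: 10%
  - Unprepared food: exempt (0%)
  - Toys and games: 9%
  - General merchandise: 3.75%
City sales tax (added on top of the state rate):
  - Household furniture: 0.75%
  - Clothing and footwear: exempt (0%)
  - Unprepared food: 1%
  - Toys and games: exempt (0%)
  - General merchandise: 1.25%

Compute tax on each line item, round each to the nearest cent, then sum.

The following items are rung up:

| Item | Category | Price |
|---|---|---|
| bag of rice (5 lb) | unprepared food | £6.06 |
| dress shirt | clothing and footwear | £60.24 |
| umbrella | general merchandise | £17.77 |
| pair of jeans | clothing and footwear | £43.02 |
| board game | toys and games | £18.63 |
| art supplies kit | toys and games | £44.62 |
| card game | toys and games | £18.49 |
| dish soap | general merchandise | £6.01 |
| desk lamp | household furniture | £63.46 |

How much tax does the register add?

Bag of rice (5 lb) £6.06: unprepared food → 0% + 1% city = 1% → £0.06
Dress shirt £60.24: clothing and footwear → 10% + 0% city = 10% → £6.02
Umbrella £17.77: general merchandise → 3.75% + 1.25% city = 5% → £0.89
Pair of jeans £43.02: clothing and footwear → 10% + 0% city = 10% → £4.30
Board game £18.63: toys and games → 9% + 0% city = 9% → £1.68
Art supplies kit £44.62: toys and games → 9% + 0% city = 9% → £4.02
Card game £18.49: toys and games → 9% + 0% city = 9% → £1.66
Dish soap £6.01: general merchandise → 3.75% + 1.25% city = 5% → £0.30
Desk lamp £63.46: household furniture → 7% + 0.75% city = 7.75% → £4.92
Total tax = £0.06 + £6.02 + £0.89 + £4.30 + £1.68 + £4.02 + £1.66 + £0.30 + £4.92 = £23.85

£23.85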